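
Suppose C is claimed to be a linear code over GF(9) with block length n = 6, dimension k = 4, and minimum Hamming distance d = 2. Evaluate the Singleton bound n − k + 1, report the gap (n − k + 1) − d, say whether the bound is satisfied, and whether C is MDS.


Singleton RHS = n − k + 1 = 3, slack = 1, bound satisfied, not MDS.

Singleton bound: d ≤ n − k + 1.
Here n = 6, k = 4, so n − k + 1 = 3.
Given d = 2, check d ≤ 3: YES.
Slack = (n − k + 1) − d = 1.
The code is NOT MDS (slack = 1 > 0).
Description: the claimed parameters are [6, 4, 2]_9; such a code would be non-MDS.


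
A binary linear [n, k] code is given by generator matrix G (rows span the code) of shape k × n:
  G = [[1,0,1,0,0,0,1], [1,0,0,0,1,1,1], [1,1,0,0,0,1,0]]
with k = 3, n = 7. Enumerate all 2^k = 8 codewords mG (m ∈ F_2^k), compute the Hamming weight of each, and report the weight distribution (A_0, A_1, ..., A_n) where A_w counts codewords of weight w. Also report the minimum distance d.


Weight distribution: A_0 = 1, A_3 = 4, A_4 = 3. Minimum distance d = 3.

Enumerate all 2^3 = 8 messages m ∈ F_2^3.
For each, compute codeword c = mG in F_2^7, then tally its weight.
  m = 000 → c = 0000000, weight = 0.
  m = 100 → c = 1010001, weight = 3.
  m = 010 → c = 1000111, weight = 4.
  m = 110 → c = 0010110, weight = 3.
  m = 001 → c = 1100010, weight = 3.
  m = 101 → c = 0110011, weight = 4.
  m = 011 → c = 0100101, weight = 3.
  m = 111 → c = 1110100, weight = 4.
Tally weights:
  weight 0: 1 codewords.
  weight 3: 4 codewords.
  weight 4: 3 codewords.
Minimum distance d = smallest w > 0 with A_w > 0 = 3.
Sanity: Σ A_w = 8 = 2^3 = 8 ✓.


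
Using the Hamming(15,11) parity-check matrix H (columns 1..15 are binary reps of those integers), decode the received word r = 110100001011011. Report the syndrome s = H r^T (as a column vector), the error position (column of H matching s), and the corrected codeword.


s = (1, 0, 0, 0)^T, error position = 8, corrected codeword c = 110100011011011

Compute s = H r^T mod 2 one row at a time:
  s_1 = 0 + 1 + 0 + 1 + 1 + 0 + 1 + 1 = 5 ≡ 1 (mod 2).
  s_2 = 1 + 0 + 0 + 0 + 1 + 0 + 1 + 1 = 4 ≡ 0 (mod 2).
  s_3 = 1 + 0 + 0 + 0 + 0 + 1 + 1 + 1 = 4 ≡ 0 (mod 2).
  s_4 = 1 + 0 + 0 + 0 + 1 + 1 + 0 + 1 = 4 ≡ 0 (mod 2).
s = (1, 0, 0, 0)^T — this equals column 8 of H (binary 1000), so error is at position 8.
Correct: flip bit 8 of r = 110100001011011 to get c = 110100011011011.


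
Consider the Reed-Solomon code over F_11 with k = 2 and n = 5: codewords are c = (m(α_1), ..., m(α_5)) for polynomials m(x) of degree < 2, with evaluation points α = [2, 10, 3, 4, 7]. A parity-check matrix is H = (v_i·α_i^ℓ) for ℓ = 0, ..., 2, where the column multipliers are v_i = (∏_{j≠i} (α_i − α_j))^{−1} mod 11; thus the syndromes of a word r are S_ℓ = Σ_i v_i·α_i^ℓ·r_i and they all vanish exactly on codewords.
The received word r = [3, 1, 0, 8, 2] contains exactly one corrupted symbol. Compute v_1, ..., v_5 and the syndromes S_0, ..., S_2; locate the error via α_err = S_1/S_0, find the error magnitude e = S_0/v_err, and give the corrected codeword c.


S = (2, 3, 10), error at position 5, error magnitude e = 3, c = [3, 1, 0, 8, 10].

Step 1: column multipliers v_i = (∏_{j≠i}(α_i − α_j))^{−1} mod 11.
  i = 1 (α = 2): (2−10)(2−3)(2−4)(2−7) = (−8)·(−1)·(−2)·(−5) = 80 ≡ 3, so v_1 = 3^{−1} = 4 (mod 11).
  i = 2 (α = 10): (10−2)(10−3)(10−4)(10−7) = 8·7·6·3 = 1008 ≡ 7, so v_2 = 7^{−1} = 8 (mod 11).
  i = 3 (α = 3): (3−2)(3−10)(3−4)(3−7) = 1·(−7)·(−1)·(−4) = −28 ≡ 5, so v_3 = 5^{−1} = 9 (mod 11).
  i = 4 (α = 4): (4−2)(4−10)(4−3)(4−7) = 2·(−6)·1·(−3) = 36 ≡ 3, so v_4 = 3^{−1} = 4 (mod 11).
  i = 5 (α = 7): (7−2)(7−10)(7−3)(7−4) = 5·(−3)·4·3 = −180 ≡ 7, so v_5 = 7^{−1} = 8 (mod 11).
  v = [4, 8, 9, 4, 8].
Step 2: syndromes of r = [3, 1, 0, 8, 2] (all sums mod 11).
  S_0 = Σ v_i r_i = 4·3 + 8·1 + 9·0 + 4·8 + 8·2 = 68 ≡ 2.
  S_1 = Σ v_i α_i r_i = 4·2·3 + 8·10·1 + 9·3·0 + 4·4·8 + 8·7·2 = 344 ≡ 3.
  α_i^2 mod 11 = [4, 1, 9, 5, 5].
  S_2 = Σ v_i α_i^2 r_i = 4·4·3 + 8·1·1 + 9·9·0 + 4·5·8 + 8·5·2 = 296 ≡ 10.
  S = (2, 3, 10) ≠ 0, so r is not a codeword (an error is present).
Step 3: locate the error. For a single error e at position i, S_ℓ = v_i·e·α_i^ℓ, so α_err = S_1/S_0.
  S_0^{−1} = 2^{−1} = 6 (mod 11), so α_err = 3·6 = 18 ≡ 7 = α_5. Error position i = 5.
  Consistency check: S_2/S_1 = 10·4 = 40 ≡ 7 = α_err ✓ (single-error assumption holds).
Step 4: error magnitude e = S_0/v_5 = S_0·∏_{j≠5}(α_5 − α_j) = 2·7 = 14 ≡ 3 (mod 11).
Step 5: correct position 5: c_5 = r_5 − e = 2 − 3 ≡ 10 (mod 11). Hence c = [3, 1, 0, 8, 10].
  Check: interpolating c through the α_i gives m(x) = 9 + 8·x (degree < 2) with m(α_i) = c_i for every i, so c is indeed a codeword.


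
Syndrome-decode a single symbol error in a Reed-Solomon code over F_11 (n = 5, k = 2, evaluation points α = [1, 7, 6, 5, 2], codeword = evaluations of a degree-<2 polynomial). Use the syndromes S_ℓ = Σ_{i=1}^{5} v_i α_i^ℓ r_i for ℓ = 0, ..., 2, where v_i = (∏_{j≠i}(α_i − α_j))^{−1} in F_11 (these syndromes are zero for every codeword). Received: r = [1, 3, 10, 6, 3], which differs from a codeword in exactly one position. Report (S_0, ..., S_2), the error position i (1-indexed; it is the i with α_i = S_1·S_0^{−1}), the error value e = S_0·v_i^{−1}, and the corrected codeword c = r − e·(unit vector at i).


S = (7, 3, 6), error at position 5, error magnitude e = 9, c = [1, 3, 10, 6, 5].

Step 1: column multipliers v_i = (∏_{j≠i}(α_i − α_j))^{−1} mod 11.
  i = 1 (α = 1): (1−7)(1−6)(1−5)(1−2) = (−6)·(−5)·(−4)·(−1) = 120 ≡ 10, so v_1 = 10^{−1} = 10 (mod 11).
  i = 2 (α = 7): (7−1)(7−6)(7−5)(7−2) = 6·1·2·5 = 60 ≡ 5, so v_2 = 5^{−1} = 9 (mod 11).
  i = 3 (α = 6): (6−1)(6−7)(6−5)(6−2) = 5·(−1)·1·4 = −20 ≡ 2, so v_3 = 2^{−1} = 6 (mod 11).
  i = 4 (α = 5): (5−1)(5−7)(5−6)(5−2) = 4·(−2)·(−1)·3 = 24 ≡ 2, so v_4 = 2^{−1} = 6 (mod 11).
  i = 5 (α = 2): (2−1)(2−7)(2−6)(2−5) = 1·(−5)·(−4)·(−3) = −60 ≡ 6, so v_5 = 6^{−1} = 2 (mod 11).
  v = [10, 9, 6, 6, 2].
Step 2: syndromes of r = [1, 3, 10, 6, 3] (all sums mod 11).
  S_0 = Σ v_i r_i = 10·1 + 9·3 + 6·10 + 6·6 + 2·3 = 139 ≡ 7.
  S_1 = Σ v_i α_i r_i = 10·1·1 + 9·7·3 + 6·6·10 + 6·5·6 + 2·2·3 = 751 ≡ 3.
  α_i^2 mod 11 = [1, 5, 3, 3, 4].
  S_2 = Σ v_i α_i^2 r_i = 10·1·1 + 9·5·3 + 6·3·10 + 6·3·6 + 2·4·3 = 457 ≡ 6.
  S = (7, 3, 6) ≠ 0, so r is not a codeword (an error is present).
Step 3: locate the error. For a single error e at position i, S_ℓ = v_i·e·α_i^ℓ, so α_err = S_1/S_0.
  S_0^{−1} = 7^{−1} = 8 (mod 11), so α_err = 3·8 = 24 ≡ 2 = α_5. Error position i = 5.
  Consistency check: S_2/S_1 = 6·4 = 24 ≡ 2 = α_err ✓ (single-error assumption holds).
Step 4: error magnitude e = S_0/v_5 = S_0·∏_{j≠5}(α_5 − α_j) = 7·6 = 42 ≡ 9 (mod 11).
Step 5: correct position 5: c_5 = r_5 − e = 3 − 9 ≡ 5 (mod 11). Hence c = [1, 3, 10, 6, 5].
  Check: interpolating c through the α_i gives m(x) = 8 + 4·x (degree < 2) with m(α_i) = c_i for every i, so c is indeed a codeword.


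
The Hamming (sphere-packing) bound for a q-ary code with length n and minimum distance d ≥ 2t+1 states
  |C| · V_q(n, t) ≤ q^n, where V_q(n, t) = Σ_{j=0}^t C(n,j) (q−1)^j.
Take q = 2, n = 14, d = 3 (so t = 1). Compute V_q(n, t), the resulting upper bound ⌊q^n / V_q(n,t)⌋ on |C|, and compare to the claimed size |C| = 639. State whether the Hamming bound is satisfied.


V_q(n, t) = 15, q^n = 16384, Hamming bound = 1092, |C| = 639 ≤ bound (satisfied).

Step 1: Compute V_q(n, t) = Σ_{j=0}^1 C(n, j) (q−1)^j.
  j = 0: C(14,0)·(1)^0 = 1·1 = 1.
  j = 1: C(14,1)·(1)^1 = 14·1 = 14.
  V_q(n, t) = 1 + 14 = 15.
Step 2: q^n = 2^14 = 16384.
Step 3: Hamming bound ⌊q^n / V_q(n,t)⌋ = ⌊16384/15⌋ = 1092.
Step 4: Compare |C| = 639 to 1092: satisfied.
The claimed |C| lies below the Hamming bound.


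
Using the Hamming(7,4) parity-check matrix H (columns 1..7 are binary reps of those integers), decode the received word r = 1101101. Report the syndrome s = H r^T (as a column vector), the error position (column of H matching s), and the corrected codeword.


s = (1, 0, 1)^T, error position = 5, corrected codeword c = 1101001

Compute s = H r^T mod 2 one row at a time:
  s_1 = 1 + 1 + 0 + 1 = 3 ≡ 1 (mod 2).
  s_2 = 1 + 0 + 0 + 1 = 2 ≡ 0 (mod 2).
  s_3 = 1 + 0 + 1 + 1 = 3 ≡ 1 (mod 2).
s = (1, 0, 1)^T — this equals column 5 of H (binary 101), so error is at position 5.
Correct: flip bit 5 of r = 1101101 to get c = 1101001.


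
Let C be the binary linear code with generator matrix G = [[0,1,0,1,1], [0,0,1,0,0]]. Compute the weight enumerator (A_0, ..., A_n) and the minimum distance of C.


Weight distribution: A_0 = 1, A_1 = 1, A_3 = 1, A_4 = 1. Minimum distance d = 1.

Enumerate all 2^2 = 4 messages m ∈ F_2^2.
For each, compute codeword c = mG in F_2^5, then tally its weight.
  m = 00 → c = 00000, weight = 0.
  m = 10 → c = 01011, weight = 3.
  m = 01 → c = 00100, weight = 1.
  m = 11 → c = 01111, weight = 4.
Tally weights:
  weight 0: 1 codewords.
  weight 1: 1 codewords.
  weight 3: 1 codewords.
  weight 4: 1 codewords.
Minimum distance d = smallest w > 0 with A_w > 0 = 1.
Sanity: Σ A_w = 4 = 2^2 = 4 ✓.


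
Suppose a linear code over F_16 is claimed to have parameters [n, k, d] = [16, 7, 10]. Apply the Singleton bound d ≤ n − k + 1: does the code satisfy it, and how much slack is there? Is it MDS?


Singleton RHS = n − k + 1 = 10, slack = 0, bound satisfied, MDS.

Singleton bound: d ≤ n − k + 1.
Here n = 16, k = 7, so n − k + 1 = 10.
Given d = 10, check d ≤ 10: YES.
Slack = (n − k + 1) − d = 0.
The code is MDS (slack = 0).
Description: the claimed parameters are [16, 7, 10]_16; such a code would be MDS (meets Singleton bound).


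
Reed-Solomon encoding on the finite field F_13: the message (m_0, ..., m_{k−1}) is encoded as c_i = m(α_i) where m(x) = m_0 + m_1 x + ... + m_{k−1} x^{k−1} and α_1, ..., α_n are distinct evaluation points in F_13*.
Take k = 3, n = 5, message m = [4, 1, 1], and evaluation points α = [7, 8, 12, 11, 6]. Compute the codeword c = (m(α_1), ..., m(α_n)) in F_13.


c = [8, 11, 4, 6, 7]

Message polynomial: m(x) = 4 + 1·x + 1·x^2 (mod 13).
For each evaluation point α_i, compute m(α_i) mod 13:
  α_1 = 7: Horner steps 1 → 8 → 8, so m(7) = 8.
  α_2 = 8: Horner steps 1 → 9 → 11, so m(8) = 11.
  α_3 = 12: Horner steps 1 → 0 → 4, so m(12) = 4.
  α_4 = 11: Horner steps 1 → 12 → 6, so m(11) = 6.
  α_5 = 6: Horner steps 1 → 7 → 7, so m(6) = 7.
Codeword c = [8, 11, 4, 6, 7] ∈ F_13^5.


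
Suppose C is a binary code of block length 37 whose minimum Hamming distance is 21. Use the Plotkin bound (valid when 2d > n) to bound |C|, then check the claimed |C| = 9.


Plotkin bound M ≤ 8; given |C| = 9 > bound (violated).

Check applicability: 2d = 42, n = 37.
2d − n = 5 > 0, so Plotkin applies.
Compute d/(2d−n) = 21/5 ≈ 4.2000.
⌊d/(2d−n)⌋ = 4.
Plotkin bound: M ≤ 2·4 = 8.
Given |C| = 9, check: VIOLATED.
This |C| is above the Plotkin bound, so no binary code with n = 37, d = 21 and 9 codewords exists.


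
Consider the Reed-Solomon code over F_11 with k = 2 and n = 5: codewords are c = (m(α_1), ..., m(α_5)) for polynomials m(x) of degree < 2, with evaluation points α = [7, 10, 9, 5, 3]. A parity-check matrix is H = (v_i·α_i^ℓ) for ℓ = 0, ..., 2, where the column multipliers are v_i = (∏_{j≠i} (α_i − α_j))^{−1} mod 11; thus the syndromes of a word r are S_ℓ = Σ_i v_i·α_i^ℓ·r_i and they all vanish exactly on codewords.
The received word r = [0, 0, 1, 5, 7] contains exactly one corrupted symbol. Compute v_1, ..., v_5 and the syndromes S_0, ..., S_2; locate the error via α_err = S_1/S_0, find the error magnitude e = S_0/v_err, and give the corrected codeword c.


S = (2, 3, 10), error at position 1, error magnitude e = 8, c = [3, 0, 1, 5, 7].

Step 1: column multipliers v_i = (∏_{j≠i}(α_i − α_j))^{−1} mod 11.
  i = 1 (α = 7): (7−10)(7−9)(7−5)(7−3) = (−3)·(−2)·2·4 = 48 ≡ 4, so v_1 = 4^{−1} = 3 (mod 11).
  i = 2 (α = 10): (10−7)(10−9)(10−5)(10−3) = 3·1·5·7 = 105 ≡ 6, so v_2 = 6^{−1} = 2 (mod 11).
  i = 3 (α = 9): (9−7)(9−10)(9−5)(9−3) = 2·(−1)·4·6 = −48 ≡ 7, so v_3 = 7^{−1} = 8 (mod 11).
  i = 4 (α = 5): (5−7)(5−10)(5−9)(5−3) = (−2)·(−5)·(−4)·2 = −80 ≡ 8, so v_4 = 8^{−1} = 7 (mod 11).
  i = 5 (α = 3): (3−7)(3−10)(3−9)(3−5) = (−4)·(−7)·(−6)·(−2) = 336 ≡ 6, so v_5 = 6^{−1} = 2 (mod 11).
  v = [3, 2, 8, 7, 2].
Step 2: syndromes of r = [0, 0, 1, 5, 7] (all sums mod 11).
  S_0 = Σ v_i r_i = 3·0 + 2·0 + 8·1 + 7·5 + 2·7 = 57 ≡ 2.
  S_1 = Σ v_i α_i r_i = 3·7·0 + 2·10·0 + 8·9·1 + 7·5·5 + 2·3·7 = 289 ≡ 3.
  α_i^2 mod 11 = [5, 1, 4, 3, 9].
  S_2 = Σ v_i α_i^2 r_i = 3·5·0 + 2·1·0 + 8·4·1 + 7·3·5 + 2·9·7 = 263 ≡ 10.
  S = (2, 3, 10) ≠ 0, so r is not a codeword (an error is present).
Step 3: locate the error. For a single error e at position i, S_ℓ = v_i·e·α_i^ℓ, so α_err = S_1/S_0.
  S_0^{−1} = 2^{−1} = 6 (mod 11), so α_err = 3·6 = 18 ≡ 7 = α_1. Error position i = 1.
  Consistency check: S_2/S_1 = 10·4 = 40 ≡ 7 = α_err ✓ (single-error assumption holds).
Step 4: error magnitude e = S_0/v_1 = S_0·∏_{j≠1}(α_1 − α_j) = 2·4 = 8 ≡ 8 (mod 11).
Step 5: correct position 1: c_1 = r_1 − e = 0 − 8 ≡ 3 (mod 11). Hence c = [3, 0, 1, 5, 7].
  Check: interpolating c through the α_i gives m(x) = 10 + 10·x (degree < 2) with m(α_i) = c_i for every i, so c is indeed a codeword.


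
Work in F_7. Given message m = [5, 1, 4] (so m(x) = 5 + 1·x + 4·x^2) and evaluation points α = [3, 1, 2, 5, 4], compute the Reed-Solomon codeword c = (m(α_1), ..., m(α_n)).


c = [2, 3, 2, 5, 3]

Message polynomial: m(x) = 5 + 1·x + 4·x^2 (mod 7).
For each evaluation point α_i, compute m(α_i) mod 7:
  α_1 = 3: Horner steps 4 → 6 → 2, so m(3) = 2.
  α_2 = 1: Horner steps 4 → 5 → 3, so m(1) = 3.
  α_3 = 2: Horner steps 4 → 2 → 2, so m(2) = 2.
  α_4 = 5: Horner steps 4 → 0 → 5, so m(5) = 5.
  α_5 = 4: Horner steps 4 → 3 → 3, so m(4) = 3.
Codeword c = [2, 3, 2, 5, 3] ∈ F_7^5.


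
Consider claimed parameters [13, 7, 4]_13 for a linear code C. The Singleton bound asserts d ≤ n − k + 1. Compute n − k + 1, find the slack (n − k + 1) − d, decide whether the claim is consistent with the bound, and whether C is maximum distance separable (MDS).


Singleton RHS = n − k + 1 = 7, slack = 3, bound satisfied, not MDS.

Singleton bound: d ≤ n − k + 1.
Here n = 13, k = 7, so n − k + 1 = 7.
Given d = 4, check d ≤ 7: YES.
Slack = (n − k + 1) − d = 3.
The code is NOT MDS (slack = 3 > 0).
Description: the claimed parameters are [13, 7, 4]_13; such a code would be non-MDS.


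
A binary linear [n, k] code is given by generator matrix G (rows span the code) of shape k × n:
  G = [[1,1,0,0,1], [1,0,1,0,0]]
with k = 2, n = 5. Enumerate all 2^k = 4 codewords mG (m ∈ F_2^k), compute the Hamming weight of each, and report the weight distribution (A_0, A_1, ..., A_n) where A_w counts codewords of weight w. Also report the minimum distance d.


Weight distribution: A_0 = 1, A_2 = 1, A_3 = 2. Minimum distance d = 2.

Enumerate all 2^2 = 4 messages m ∈ F_2^2.
For each, compute codeword c = mG in F_2^5, then tally its weight.
  m = 00 → c = 00000, weight = 0.
  m = 10 → c = 11001, weight = 3.
  m = 01 → c = 10100, weight = 2.
  m = 11 → c = 01101, weight = 3.
Tally weights:
  weight 0: 1 codewords.
  weight 2: 1 codewords.
  weight 3: 2 codewords.
Minimum distance d = smallest w > 0 with A_w > 0 = 2.
Sanity: Σ A_w = 4 = 2^2 = 4 ✓.


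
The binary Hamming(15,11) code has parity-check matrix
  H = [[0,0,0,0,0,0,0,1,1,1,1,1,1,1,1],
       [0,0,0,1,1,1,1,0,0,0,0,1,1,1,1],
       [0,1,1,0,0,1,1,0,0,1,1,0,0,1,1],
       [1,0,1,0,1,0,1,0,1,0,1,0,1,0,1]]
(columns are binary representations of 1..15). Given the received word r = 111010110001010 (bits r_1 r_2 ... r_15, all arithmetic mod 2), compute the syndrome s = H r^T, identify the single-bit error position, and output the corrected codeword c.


s = (1, 0, 0, 0)^T, error position = 8, corrected codeword c = 111010100001010

Compute s = H r^T mod 2 one row at a time:
  s_1 = 1 + 0 + 0 + 0 + 1 + 0 + 1 + 0 = 3 ≡ 1 (mod 2).
  s_2 = 0 + 1 + 0 + 1 + 1 + 0 + 1 + 0 = 4 ≡ 0 (mod 2).
  s_3 = 1 + 1 + 0 + 1 + 0 + 0 + 1 + 0 = 4 ≡ 0 (mod 2).
  s_4 = 1 + 1 + 1 + 1 + 0 + 0 + 0 + 0 = 4 ≡ 0 (mod 2).
s = (1, 0, 0, 0)^T — this equals column 8 of H (binary 1000), so error is at position 8.
Correct: flip bit 8 of r = 111010110001010 to get c = 111010100001010.


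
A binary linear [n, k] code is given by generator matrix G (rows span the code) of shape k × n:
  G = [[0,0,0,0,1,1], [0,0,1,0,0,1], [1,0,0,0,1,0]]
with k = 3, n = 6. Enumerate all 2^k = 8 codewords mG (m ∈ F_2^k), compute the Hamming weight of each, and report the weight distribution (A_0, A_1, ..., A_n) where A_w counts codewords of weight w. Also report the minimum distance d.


Weight distribution: A_0 = 1, A_2 = 6, A_4 = 1. Minimum distance d = 2.

Enumerate all 2^3 = 8 messages m ∈ F_2^3.
For each, compute codeword c = mG in F_2^6, then tally its weight.
  m = 000 → c = 000000, weight = 0.
  m = 100 → c = 000011, weight = 2.
  m = 010 → c = 001001, weight = 2.
  m = 110 → c = 001010, weight = 2.
  m = 001 → c = 100010, weight = 2.
  m = 101 → c = 100001, weight = 2.
  m = 011 → c = 101011, weight = 4.
  m = 111 → c = 101000, weight = 2.
Tally weights:
  weight 0: 1 codewords.
  weight 2: 6 codewords.
  weight 4: 1 codewords.
Minimum distance d = smallest w > 0 with A_w > 0 = 2.
Sanity: Σ A_w = 8 = 2^3 = 8 ✓.


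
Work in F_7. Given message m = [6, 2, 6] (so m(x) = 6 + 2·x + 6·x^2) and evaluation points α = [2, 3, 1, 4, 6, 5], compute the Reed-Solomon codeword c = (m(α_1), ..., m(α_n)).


c = [6, 3, 0, 5, 3, 5]

Message polynomial: m(x) = 6 + 2·x + 6·x^2 (mod 7).
For each evaluation point α_i, compute m(α_i) mod 7:
  α_1 = 2: Horner steps 6 → 0 → 6, so m(2) = 6.
  α_2 = 3: Horner steps 6 → 6 → 3, so m(3) = 3.
  α_3 = 1: Horner steps 6 → 1 → 0, so m(1) = 0.
  α_4 = 4: Horner steps 6 → 5 → 5, so m(4) = 5.
  α_5 = 6: Horner steps 6 → 3 → 3, so m(6) = 3.
  α_6 = 5: Horner steps 6 → 4 → 5, so m(5) = 5.
Codeword c = [6, 3, 0, 5, 3, 5] ∈ F_7^6.


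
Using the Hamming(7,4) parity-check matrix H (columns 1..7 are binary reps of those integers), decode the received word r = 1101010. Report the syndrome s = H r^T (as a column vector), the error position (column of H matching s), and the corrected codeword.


s = (0, 0, 1)^T, error position = 1, corrected codeword c = 0101010

Compute s = H r^T mod 2 one row at a time:
  s_1 = 1 + 0 + 1 + 0 = 2 ≡ 0 (mod 2).
  s_2 = 1 + 0 + 1 + 0 = 2 ≡ 0 (mod 2).
  s_3 = 1 + 0 + 0 + 0 = 1 ≡ 1 (mod 2).
s = (0, 0, 1)^T — this equals column 1 of H (binary 001), so error is at position 1.
Correct: flip bit 1 of r = 1101010 to get c = 0101010.


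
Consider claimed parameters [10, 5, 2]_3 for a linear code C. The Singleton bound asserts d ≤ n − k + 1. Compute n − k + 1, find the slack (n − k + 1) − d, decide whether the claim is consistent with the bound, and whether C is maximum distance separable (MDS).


Singleton RHS = n − k + 1 = 6, slack = 4, bound satisfied, not MDS.

Singleton bound: d ≤ n − k + 1.
Here n = 10, k = 5, so n − k + 1 = 6.
Given d = 2, check d ≤ 6: YES.
Slack = (n − k + 1) − d = 4.
The code is NOT MDS (slack = 4 > 0).
Description: the claimed parameters are [10, 5, 2]_3; such a code would be non-MDS.


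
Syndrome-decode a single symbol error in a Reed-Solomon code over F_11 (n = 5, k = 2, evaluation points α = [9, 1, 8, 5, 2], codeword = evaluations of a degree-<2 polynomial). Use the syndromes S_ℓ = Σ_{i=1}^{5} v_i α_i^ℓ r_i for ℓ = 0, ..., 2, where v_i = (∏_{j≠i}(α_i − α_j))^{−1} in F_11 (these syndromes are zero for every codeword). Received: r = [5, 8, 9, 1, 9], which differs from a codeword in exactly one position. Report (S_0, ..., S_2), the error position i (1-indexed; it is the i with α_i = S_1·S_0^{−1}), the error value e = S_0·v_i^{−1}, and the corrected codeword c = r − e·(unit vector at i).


S = (10, 3, 2), error at position 3, error magnitude e = 5, c = [5, 8, 4, 1, 9].

Step 1: column multipliers v_i = (∏_{j≠i}(α_i − α_j))^{−1} mod 11.
  i = 1 (α = 9): (9−1)(9−8)(9−5)(9−2) = 8·1·4·7 = 224 ≡ 4, so v_1 = 4^{−1} = 3 (mod 11).
  i = 2 (α = 1): (1−9)(1−8)(1−5)(1−2) = (−8)·(−7)·(−4)·(−1) = 224 ≡ 4, so v_2 = 4^{−1} = 3 (mod 11).
  i = 3 (α = 8): (8−9)(8−1)(8−5)(8−2) = (−1)·7·3·6 = −126 ≡ 6, so v_3 = 6^{−1} = 2 (mod 11).
  i = 4 (α = 5): (5−9)(5−1)(5−8)(5−2) = (−4)·4·(−3)·3 = 144 ≡ 1, so v_4 = 1^{−1} = 1 (mod 11).
  i = 5 (α = 2): (2−9)(2−1)(2−8)(2−5) = (−7)·1·(−6)·(−3) = −126 ≡ 6, so v_5 = 6^{−1} = 2 (mod 11).
  v = [3, 3, 2, 1, 2].
Step 2: syndromes of r = [5, 8, 9, 1, 9] (all sums mod 11).
  S_0 = Σ v_i r_i = 3·5 + 3·8 + 2·9 + 1·1 + 2·9 = 76 ≡ 10.
  S_1 = Σ v_i α_i r_i = 3·9·5 + 3·1·8 + 2·8·9 + 1·5·1 + 2·2·9 = 344 ≡ 3.
  α_i^2 mod 11 = [4, 1, 9, 3, 4].
  S_2 = Σ v_i α_i^2 r_i = 3·4·5 + 3·1·8 + 2·9·9 + 1·3·1 + 2·4·9 = 321 ≡ 2.
  S = (10, 3, 2) ≠ 0, so r is not a codeword (an error is present).
Step 3: locate the error. For a single error e at position i, S_ℓ = v_i·e·α_i^ℓ, so α_err = S_1/S_0.
  S_0^{−1} = 10^{−1} = 10 (mod 11), so α_err = 3·10 = 30 ≡ 8 = α_3. Error position i = 3.
  Consistency check: S_2/S_1 = 2·4 = 8 ≡ 8 = α_err ✓ (single-error assumption holds).
Step 4: error magnitude e = S_0/v_3 = S_0·∏_{j≠3}(α_3 − α_j) = 10·6 = 60 ≡ 5 (mod 11).
Step 5: correct position 3: c_3 = r_3 − e = 9 − 5 ≡ 4 (mod 11). Hence c = [5, 8, 4, 1, 9].
  Check: interpolating c through the α_i gives m(x) = 7 + 1·x (degree < 2) with m(α_i) = c_i for every i, so c is indeed a codeword.


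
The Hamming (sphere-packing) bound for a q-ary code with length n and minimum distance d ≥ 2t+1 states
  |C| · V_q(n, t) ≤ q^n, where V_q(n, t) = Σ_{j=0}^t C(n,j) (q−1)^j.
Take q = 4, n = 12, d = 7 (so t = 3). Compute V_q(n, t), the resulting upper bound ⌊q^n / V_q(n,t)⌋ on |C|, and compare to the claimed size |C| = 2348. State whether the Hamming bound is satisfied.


V_q(n, t) = 6571, q^n = 16777216, Hamming bound = 2553, |C| = 2348 ≤ bound (satisfied).

Step 1: Compute V_q(n, t) = Σ_{j=0}^3 C(n, j) (q−1)^j.
  j = 0: C(12,0)·(3)^0 = 1·1 = 1.
  j = 1: C(12,1)·(3)^1 = 12·3 = 36.
  j = 2: C(12,2)·(3)^2 = 66·9 = 594.
  j = 3: C(12,3)·(3)^3 = 220·27 = 5940.
  V_q(n, t) = 1 + 36 + 594 + 5940 = 6571.
Step 2: q^n = 4^12 = 16777216.
Step 3: Hamming bound ⌊q^n / V_q(n,t)⌋ = ⌊16777216/6571⌋ = 2553.
Step 4: Compare |C| = 2348 to 2553: satisfied.
The claimed |C| lies below the Hamming bound.


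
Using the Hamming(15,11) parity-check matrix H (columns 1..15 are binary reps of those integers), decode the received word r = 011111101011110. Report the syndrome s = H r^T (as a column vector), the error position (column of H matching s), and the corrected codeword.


s = (1, 1, 0, 0)^T, error position = 12, corrected codeword c = 011111101010110

Compute s = H r^T mod 2 one row at a time:
  s_1 = 0 + 1 + 0 + 1 + 1 + 1 + 1 + 0 = 5 ≡ 1 (mod 2).
  s_2 = 1 + 1 + 1 + 1 + 1 + 1 + 1 + 0 = 7 ≡ 1 (mod 2).
  s_3 = 1 + 1 + 1 + 1 + 0 + 1 + 1 + 0 = 6 ≡ 0 (mod 2).
  s_4 = 0 + 1 + 1 + 1 + 1 + 1 + 1 + 0 = 6 ≡ 0 (mod 2).
s = (1, 1, 0, 0)^T — this equals column 12 of H (binary 1100), so error is at position 12.
Correct: flip bit 12 of r = 011111101011110 to get c = 011111101010110.


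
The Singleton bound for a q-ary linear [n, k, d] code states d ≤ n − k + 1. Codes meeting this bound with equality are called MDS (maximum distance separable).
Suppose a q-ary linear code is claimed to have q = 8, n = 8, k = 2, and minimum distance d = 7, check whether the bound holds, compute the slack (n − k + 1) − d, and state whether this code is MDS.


Singleton RHS = n − k + 1 = 7, slack = 0, bound satisfied, MDS.

Singleton bound: d ≤ n − k + 1.
Here n = 8, k = 2, so n − k + 1 = 7.
Given d = 7, check d ≤ 7: YES.
Slack = (n − k + 1) − d = 0.
The code is MDS (slack = 0).
Description: the claimed parameters are [8, 2, 7]_8; such a code would be MDS (meets Singleton bound).


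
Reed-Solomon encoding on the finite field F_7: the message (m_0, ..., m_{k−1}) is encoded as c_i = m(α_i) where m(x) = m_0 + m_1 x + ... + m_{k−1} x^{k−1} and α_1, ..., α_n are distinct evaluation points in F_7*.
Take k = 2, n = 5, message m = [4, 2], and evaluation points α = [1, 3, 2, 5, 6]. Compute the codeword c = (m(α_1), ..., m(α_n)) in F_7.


c = [6, 3, 1, 0, 2]

Message polynomial: m(x) = 4 + 2·x (mod 7).
For each evaluation point α_i, compute m(α_i) mod 7:
  α_1 = 1: Horner steps 2 → 6, so m(1) = 6.
  α_2 = 3: Horner steps 2 → 3, so m(3) = 3.
  α_3 = 2: Horner steps 2 → 1, so m(2) = 1.
  α_4 = 5: Horner steps 2 → 0, so m(5) = 0.
  α_5 = 6: Horner steps 2 → 2, so m(6) = 2.
Codeword c = [6, 3, 1, 0, 2] ∈ F_7^5.


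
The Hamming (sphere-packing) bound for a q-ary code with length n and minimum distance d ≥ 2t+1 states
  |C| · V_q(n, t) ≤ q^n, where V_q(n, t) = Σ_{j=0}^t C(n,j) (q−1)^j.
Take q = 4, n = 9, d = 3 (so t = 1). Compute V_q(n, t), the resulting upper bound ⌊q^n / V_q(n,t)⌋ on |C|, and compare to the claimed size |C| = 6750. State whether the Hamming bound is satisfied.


V_q(n, t) = 28, q^n = 262144, Hamming bound = 9362, |C| = 6750 ≤ bound (satisfied).

Step 1: Compute V_q(n, t) = Σ_{j=0}^1 C(n, j) (q−1)^j.
  j = 0: C(9,0)·(3)^0 = 1·1 = 1.
  j = 1: C(9,1)·(3)^1 = 9·3 = 27.
  V_q(n, t) = 1 + 27 = 28.
Step 2: q^n = 4^9 = 262144.
Step 3: Hamming bound ⌊q^n / V_q(n,t)⌋ = ⌊262144/28⌋ = 9362.
Step 4: Compare |C| = 6750 to 9362: satisfied.
The claimed |C| lies below the Hamming bound.


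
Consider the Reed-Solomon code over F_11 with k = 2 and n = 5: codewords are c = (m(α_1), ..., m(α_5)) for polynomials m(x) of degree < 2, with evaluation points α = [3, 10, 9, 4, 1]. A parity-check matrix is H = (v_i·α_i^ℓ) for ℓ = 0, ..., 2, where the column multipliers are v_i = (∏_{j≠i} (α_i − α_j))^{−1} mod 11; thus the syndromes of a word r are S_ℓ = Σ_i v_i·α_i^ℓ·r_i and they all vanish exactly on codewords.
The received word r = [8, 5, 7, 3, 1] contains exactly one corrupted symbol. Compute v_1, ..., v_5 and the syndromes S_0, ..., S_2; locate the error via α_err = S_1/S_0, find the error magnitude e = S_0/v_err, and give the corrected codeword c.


S = (4, 5, 9), error at position 4, error magnitude e = 8, c = [8, 5, 7, 6, 1].

Step 1: column multipliers v_i = (∏_{j≠i}(α_i − α_j))^{−1} mod 11.
  i = 1 (α = 3): (3−10)(3−9)(3−4)(3−1) = (−7)·(−6)·(−1)·2 = −84 ≡ 4, so v_1 = 4^{−1} = 3 (mod 11).
  i = 2 (α = 10): (10−3)(10−9)(10−4)(10−1) = 7·1·6·9 = 378 ≡ 4, so v_2 = 4^{−1} = 3 (mod 11).
  i = 3 (α = 9): (9−3)(9−10)(9−4)(9−1) = 6·(−1)·5·8 = −240 ≡ 2, so v_3 = 2^{−1} = 6 (mod 11).
  i = 4 (α = 4): (4−3)(4−10)(4−9)(4−1) = 1·(−6)·(−5)·3 = 90 ≡ 2, so v_4 = 2^{−1} = 6 (mod 11).
  i = 5 (α = 1): (1−3)(1−10)(1−9)(1−4) = (−2)·(−9)·(−8)·(−3) = 432 ≡ 3, so v_5 = 3^{−1} = 4 (mod 11).
  v = [3, 3, 6, 6, 4].
Step 2: syndromes of r = [8, 5, 7, 3, 1] (all sums mod 11).
  S_0 = Σ v_i r_i = 3·8 + 3·5 + 6·7 + 6·3 + 4·1 = 103 ≡ 4.
  S_1 = Σ v_i α_i r_i = 3·3·8 + 3·10·5 + 6·9·7 + 6·4·3 + 4·1·1 = 676 ≡ 5.
  α_i^2 mod 11 = [9, 1, 4, 5, 1].
  S_2 = Σ v_i α_i^2 r_i = 3·9·8 + 3·1·5 + 6·4·7 + 6·5·3 + 4·1·1 = 493 ≡ 9.
  S = (4, 5, 9) ≠ 0, so r is not a codeword (an error is present).
Step 3: locate the error. For a single error e at position i, S_ℓ = v_i·e·α_i^ℓ, so α_err = S_1/S_0.
  S_0^{−1} = 4^{−1} = 3 (mod 11), so α_err = 5·3 = 15 ≡ 4 = α_4. Error position i = 4.
  Consistency check: S_2/S_1 = 9·9 = 81 ≡ 4 = α_err ✓ (single-error assumption holds).
Step 4: error magnitude e = S_0/v_4 = S_0·∏_{j≠4}(α_4 − α_j) = 4·2 = 8 ≡ 8 (mod 11).
Step 5: correct position 4: c_4 = r_4 − e = 3 − 8 ≡ 6 (mod 11). Hence c = [8, 5, 7, 6, 1].
  Check: interpolating c through the α_i gives m(x) = 3 + 9·x (degree < 2) with m(α_i) = c_i for every i, so c is indeed a codeword.


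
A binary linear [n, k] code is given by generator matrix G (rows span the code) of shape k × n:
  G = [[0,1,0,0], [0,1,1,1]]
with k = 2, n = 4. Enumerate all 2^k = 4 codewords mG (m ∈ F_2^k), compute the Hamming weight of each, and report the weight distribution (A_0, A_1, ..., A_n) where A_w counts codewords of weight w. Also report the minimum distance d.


Weight distribution: A_0 = 1, A_1 = 1, A_2 = 1, A_3 = 1. Minimum distance d = 1.

Enumerate all 2^2 = 4 messages m ∈ F_2^2.
For each, compute codeword c = mG in F_2^4, then tally its weight.
  m = 00 → c = 0000, weight = 0.
  m = 10 → c = 0100, weight = 1.
  m = 01 → c = 0111, weight = 3.
  m = 11 → c = 0011, weight = 2.
Tally weights:
  weight 0: 1 codewords.
  weight 1: 1 codewords.
  weight 2: 1 codewords.
  weight 3: 1 codewords.
Minimum distance d = smallest w > 0 with A_w > 0 = 1.
Sanity: Σ A_w = 4 = 2^2 = 4 ✓.


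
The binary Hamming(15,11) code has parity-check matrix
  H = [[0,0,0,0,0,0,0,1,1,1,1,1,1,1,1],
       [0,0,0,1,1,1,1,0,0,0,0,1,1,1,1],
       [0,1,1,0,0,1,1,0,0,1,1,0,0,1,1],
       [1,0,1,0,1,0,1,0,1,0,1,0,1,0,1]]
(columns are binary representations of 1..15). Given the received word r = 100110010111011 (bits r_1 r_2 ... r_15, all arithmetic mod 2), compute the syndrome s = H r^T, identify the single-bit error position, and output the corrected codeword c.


s = (0, 1, 0, 0)^T, error position = 4, corrected codeword c = 100010010111011

Compute s = H r^T mod 2 one row at a time:
  s_1 = 1 + 0 + 1 + 1 + 1 + 0 + 1 + 1 = 6 ≡ 0 (mod 2).
  s_2 = 1 + 1 + 0 + 0 + 1 + 0 + 1 + 1 = 5 ≡ 1 (mod 2).
  s_3 = 0 + 0 + 0 + 0 + 1 + 1 + 1 + 1 = 4 ≡ 0 (mod 2).
  s_4 = 1 + 0 + 1 + 0 + 0 + 1 + 0 + 1 = 4 ≡ 0 (mod 2).
s = (0, 1, 0, 0)^T — this equals column 4 of H (binary 0100), so error is at position 4.
Correct: flip bit 4 of r = 100110010111011 to get c = 100010010111011.


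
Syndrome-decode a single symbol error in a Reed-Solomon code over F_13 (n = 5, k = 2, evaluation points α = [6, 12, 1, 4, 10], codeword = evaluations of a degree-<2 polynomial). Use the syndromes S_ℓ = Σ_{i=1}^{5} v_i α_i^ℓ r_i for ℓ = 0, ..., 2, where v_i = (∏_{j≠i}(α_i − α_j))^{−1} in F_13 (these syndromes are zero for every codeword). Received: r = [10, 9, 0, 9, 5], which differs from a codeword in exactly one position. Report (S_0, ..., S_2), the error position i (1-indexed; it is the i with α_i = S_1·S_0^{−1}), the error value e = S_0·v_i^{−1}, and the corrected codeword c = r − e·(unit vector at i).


S = (5, 7, 2), error at position 4, error magnitude e = 3, c = [10, 9, 0, 6, 5].

Step 1: column multipliers v_i = (∏_{j≠i}(α_i − α_j))^{−1} mod 13.
  i = 1 (α = 6): (6−12)(6−1)(6−4)(6−10) = (−6)·5·2·(−4) = 240 ≡ 6, so v_1 = 6^{−1} = 11 (mod 13).
  i = 2 (α = 12): (12−6)(12−1)(12−4)(12−10) = 6·11·8·2 = 1056 ≡ 3, so v_2 = 3^{−1} = 9 (mod 13).
  i = 3 (α = 1): (1−6)(1−12)(1−4)(1−10) = (−5)·(−11)·(−3)·(−9) = 1485 ≡ 3, so v_3 = 3^{−1} = 9 (mod 13).
  i = 4 (α = 4): (4−6)(4−12)(4−1)(4−10) = (−2)·(−8)·3·(−6) = −288 ≡ 11, so v_4 = 11^{−1} = 6 (mod 13).
  i = 5 (α = 10): (10−6)(10−12)(10−1)(10−4) = 4·(−2)·9·6 = −432 ≡ 10, so v_5 = 10^{−1} = 4 (mod 13).
  v = [11, 9, 9, 6, 4].
Step 2: syndromes of r = [10, 9, 0, 9, 5] (all sums mod 13).
  S_0 = Σ v_i r_i = 11·10 + 9·9 + 9·0 + 6·9 + 4·5 = 265 ≡ 5.
  S_1 = Σ v_i α_i r_i = 11·6·10 + 9·12·9 + 9·1·0 + 6·4·9 + 4·10·5 = 2048 ≡ 7.
  α_i^2 mod 13 = [10, 1, 1, 3, 9].
  S_2 = Σ v_i α_i^2 r_i = 11·10·10 + 9·1·9 + 9·1·0 + 6·3·9 + 4·9·5 = 1523 ≡ 2.
  S = (5, 7, 2) ≠ 0, so r is not a codeword (an error is present).
Step 3: locate the error. For a single error e at position i, S_ℓ = v_i·e·α_i^ℓ, so α_err = S_1/S_0.
  S_0^{−1} = 5^{−1} = 8 (mod 13), so α_err = 7·8 = 56 ≡ 4 = α_4. Error position i = 4.
  Consistency check: S_2/S_1 = 2·2 = 4 ≡ 4 = α_err ✓ (single-error assumption holds).
Step 4: error magnitude e = S_0/v_4 = S_0·∏_{j≠4}(α_4 − α_j) = 5·11 = 55 ≡ 3 (mod 13).
Step 5: correct position 4: c_4 = r_4 − e = 9 − 3 ≡ 6 (mod 13). Hence c = [10, 9, 0, 6, 5].
  Check: interpolating c through the α_i gives m(x) = 11 + 2·x (degree < 2) with m(α_i) = c_i for every i, so c is indeed a codeword.


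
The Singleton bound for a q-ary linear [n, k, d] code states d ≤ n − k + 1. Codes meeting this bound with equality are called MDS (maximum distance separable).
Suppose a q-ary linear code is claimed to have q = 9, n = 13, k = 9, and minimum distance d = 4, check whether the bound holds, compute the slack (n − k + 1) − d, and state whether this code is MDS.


Singleton RHS = n − k + 1 = 5, slack = 1, bound satisfied, not MDS.

Singleton bound: d ≤ n − k + 1.
Here n = 13, k = 9, so n − k + 1 = 5.
Given d = 4, check d ≤ 5: YES.
Slack = (n − k + 1) − d = 1.
The code is NOT MDS (slack = 1 > 0).
Description: the claimed parameters are [13, 9, 4]_9; such a code would be non-MDS.


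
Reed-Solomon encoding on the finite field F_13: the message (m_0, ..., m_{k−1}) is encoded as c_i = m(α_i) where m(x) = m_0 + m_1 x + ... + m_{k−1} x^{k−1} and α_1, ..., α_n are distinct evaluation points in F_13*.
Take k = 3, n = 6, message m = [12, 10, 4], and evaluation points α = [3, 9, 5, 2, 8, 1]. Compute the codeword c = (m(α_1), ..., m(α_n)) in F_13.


c = [0, 10, 6, 9, 10, 0]

Message polynomial: m(x) = 12 + 10·x + 4·x^2 (mod 13).
For each evaluation point α_i, compute m(α_i) mod 13:
  α_1 = 3: Horner steps 4 → 9 → 0, so m(3) = 0.
  α_2 = 9: Horner steps 4 → 7 → 10, so m(9) = 10.
  α_3 = 5: Horner steps 4 → 4 → 6, so m(5) = 6.
  α_4 = 2: Horner steps 4 → 5 → 9, so m(2) = 9.
  α_5 = 8: Horner steps 4 → 3 → 10, so m(8) = 10.
  α_6 = 1: Horner steps 4 → 1 → 0, so m(1) = 0.
Codeword c = [0, 10, 6, 9, 10, 0] ∈ F_13^6.


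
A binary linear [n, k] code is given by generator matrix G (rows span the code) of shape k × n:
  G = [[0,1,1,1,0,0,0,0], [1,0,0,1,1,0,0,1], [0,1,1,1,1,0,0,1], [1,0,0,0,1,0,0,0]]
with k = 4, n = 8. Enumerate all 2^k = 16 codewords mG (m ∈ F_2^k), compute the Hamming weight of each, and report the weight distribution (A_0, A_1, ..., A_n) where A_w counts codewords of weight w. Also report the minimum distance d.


Weight distribution: A_0 = 1, A_2 = 6, A_3 = 4, A_4 = 1, A_5 = 4. Minimum distance d = 2.

Enumerate all 2^4 = 16 messages m ∈ F_2^4.
For each, compute codeword c = mG in F_2^8, then tally its weight.
  m = 0000 → c = 00000000, weight = 0.
  m = 1000 → c = 01110000, weight = 3.
  m = 0100 → c = 10011001, weight = 4.
  m = 1100 → c = 11101001, weight = 5.
  m = 0010 → c = 01111001, weight = 5.
  m = 1010 → c = 00001001, weight = 2.
  m = 0110 → c = 11100000, weight = 3.
  m = 1110 → c = 10010000, weight = 2.
  m = 0001 → c = 10001000, weight = 2.
  m = 1001 → c = 11111000, weight = 5.
  m = 0101 → c = 00010001, weight = 2.
  m = 1101 → c = 01100001, weight = 3.
  m = 0011 → c = 11110001, weight = 5.
  m = 1011 → c = 10000001, weight = 2.
  m = 0111 → c = 01101000, weight = 3.
  m = 1111 → c = 00011000, weight = 2.
Tally weights:
  weight 0: 1 codewords.
  weight 2: 6 codewords.
  weight 3: 4 codewords.
  weight 4: 1 codewords.
  weight 5: 4 codewords.
Minimum distance d = smallest w > 0 with A_w > 0 = 2.
Sanity: Σ A_w = 16 = 2^4 = 16 ✓.


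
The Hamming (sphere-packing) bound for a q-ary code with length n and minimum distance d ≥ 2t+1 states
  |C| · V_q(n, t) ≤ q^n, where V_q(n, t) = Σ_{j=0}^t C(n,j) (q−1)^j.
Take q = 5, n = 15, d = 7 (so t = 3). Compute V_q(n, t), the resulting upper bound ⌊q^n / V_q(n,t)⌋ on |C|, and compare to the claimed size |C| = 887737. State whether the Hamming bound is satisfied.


V_q(n, t) = 30861, q^n = 30517578125, Hamming bound = 988871, |C| = 887737 ≤ bound (satisfied).

Step 1: Compute V_q(n, t) = Σ_{j=0}^3 C(n, j) (q−1)^j.
  j = 0: C(15,0)·(4)^0 = 1·1 = 1.
  j = 1: C(15,1)·(4)^1 = 15·4 = 60.
  j = 2: C(15,2)·(4)^2 = 105·16 = 1680.
  j = 3: C(15,3)·(4)^3 = 455·64 = 29120.
  V_q(n, t) = 1 + 60 + 1680 + 29120 = 30861.
Step 2: q^n = 5^15 = 30517578125.
Step 3: Hamming bound ⌊q^n / V_q(n,t)⌋ = ⌊30517578125/30861⌋ = 988871.
Step 4: Compare |C| = 887737 to 988871: satisfied.
The claimed |C| lies below the Hamming bound.


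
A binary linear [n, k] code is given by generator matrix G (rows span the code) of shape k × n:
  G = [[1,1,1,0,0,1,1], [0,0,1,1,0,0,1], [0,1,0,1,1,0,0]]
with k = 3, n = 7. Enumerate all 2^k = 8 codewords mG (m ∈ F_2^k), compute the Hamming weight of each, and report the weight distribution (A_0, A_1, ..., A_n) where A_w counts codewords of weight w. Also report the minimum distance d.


Weight distribution: A_0 = 1, A_3 = 3, A_4 = 2, A_5 = 1, A_6 = 1. Minimum distance d = 3.

Enumerate all 2^3 = 8 messages m ∈ F_2^3.
For each, compute codeword c = mG in F_2^7, then tally its weight.
  m = 000 → c = 0000000, weight = 0.
  m = 100 → c = 1110011, weight = 5.
  m = 010 → c = 0011001, weight = 3.
  m = 110 → c = 1101010, weight = 4.
  m = 001 → c = 0101100, weight = 3.
  m = 101 → c = 1011111, weight = 6.
  m = 011 → c = 0110101, weight = 4.
  m = 111 → c = 1000110, weight = 3.
Tally weights:
  weight 0: 1 codewords.
  weight 3: 3 codewords.
  weight 4: 2 codewords.
  weight 5: 1 codewords.
  weight 6: 1 codewords.
Minimum distance d = smallest w > 0 with A_w > 0 = 3.
Sanity: Σ A_w = 8 = 2^3 = 8 ✓.


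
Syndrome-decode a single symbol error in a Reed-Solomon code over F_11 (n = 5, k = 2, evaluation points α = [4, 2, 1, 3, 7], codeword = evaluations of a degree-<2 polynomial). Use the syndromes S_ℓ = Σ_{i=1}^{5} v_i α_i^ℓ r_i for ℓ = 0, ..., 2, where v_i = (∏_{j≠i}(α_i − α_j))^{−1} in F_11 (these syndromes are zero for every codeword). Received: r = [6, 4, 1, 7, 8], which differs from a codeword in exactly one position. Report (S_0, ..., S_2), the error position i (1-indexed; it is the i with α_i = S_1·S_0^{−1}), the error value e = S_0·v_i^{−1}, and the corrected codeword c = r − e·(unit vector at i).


S = (10, 7, 6), error at position 1, error magnitude e = 7, c = [10, 4, 1, 7, 8].

Step 1: column multipliers v_i = (∏_{j≠i}(α_i − α_j))^{−1} mod 11.
  i = 1 (α = 4): (4−2)(4−1)(4−3)(4−7) = 2·3·1·(−3) = −18 ≡ 4, so v_1 = 4^{−1} = 3 (mod 11).
  i = 2 (α = 2): (2−4)(2−1)(2−3)(2−7) = (−2)·1·(−1)·(−5) = −10 ≡ 1, so v_2 = 1^{−1} = 1 (mod 11).
  i = 3 (α = 1): (1−4)(1−2)(1−3)(1−7) = (−3)·(−1)·(−2)·(−6) = 36 ≡ 3, so v_3 = 3^{−1} = 4 (mod 11).
  i = 4 (α = 3): (3−4)(3−2)(3−1)(3−7) = (−1)·1·2·(−4) = 8 ≡ 8, so v_4 = 8^{−1} = 7 (mod 11).
  i = 5 (α = 7): (7−4)(7−2)(7−1)(7−3) = 3·5·6·4 = 360 ≡ 8, so v_5 = 8^{−1} = 7 (mod 11).
  v = [3, 1, 4, 7, 7].
Step 2: syndromes of r = [6, 4, 1, 7, 8] (all sums mod 11).
  S_0 = Σ v_i r_i = 3·6 + 1·4 + 4·1 + 7·7 + 7·8 = 131 ≡ 10.
  S_1 = Σ v_i α_i r_i = 3·4·6 + 1·2·4 + 4·1·1 + 7·3·7 + 7·7·8 = 623 ≡ 7.
  α_i^2 mod 11 = [5, 4, 1, 9, 5].
  S_2 = Σ v_i α_i^2 r_i = 3·5·6 + 1·4·4 + 4·1·1 + 7·9·7 + 7·5·8 = 831 ≡ 6.
  S = (10, 7, 6) ≠ 0, so r is not a codeword (an error is present).
Step 3: locate the error. For a single error e at position i, S_ℓ = v_i·e·α_i^ℓ, so α_err = S_1/S_0.
  S_0^{−1} = 10^{−1} = 10 (mod 11), so α_err = 7·10 = 70 ≡ 4 = α_1. Error position i = 1.
  Consistency check: S_2/S_1 = 6·8 = 48 ≡ 4 = α_err ✓ (single-error assumption holds).
Step 4: error magnitude e = S_0/v_1 = S_0·∏_{j≠1}(α_1 − α_j) = 10·4 = 40 ≡ 7 (mod 11).
Step 5: correct position 1: c_1 = r_1 − e = 6 − 7 ≡ 10 (mod 11). Hence c = [10, 4, 1, 7, 8].
  Check: interpolating c through the α_i gives m(x) = 9 + 3·x (degree < 2) with m(α_i) = c_i for every i, so c is indeed a codeword.
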